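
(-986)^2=972196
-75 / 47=-1.60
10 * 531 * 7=37170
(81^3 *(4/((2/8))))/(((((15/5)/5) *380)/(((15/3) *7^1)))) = 24800580/19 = 1305293.68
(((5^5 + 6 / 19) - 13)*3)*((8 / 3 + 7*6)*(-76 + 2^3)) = -538829008 / 19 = -28359421.47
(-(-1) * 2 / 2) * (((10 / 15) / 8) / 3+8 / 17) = 305 / 612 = 0.50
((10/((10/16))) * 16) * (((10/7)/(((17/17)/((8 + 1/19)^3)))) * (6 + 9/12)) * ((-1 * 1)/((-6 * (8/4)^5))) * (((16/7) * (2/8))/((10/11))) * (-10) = -14183044920/336091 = -42200.01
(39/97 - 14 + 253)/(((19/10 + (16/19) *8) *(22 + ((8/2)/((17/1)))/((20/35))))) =75007060/60646437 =1.24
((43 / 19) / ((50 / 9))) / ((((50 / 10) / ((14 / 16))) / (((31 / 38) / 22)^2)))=2603349 / 26558048000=0.00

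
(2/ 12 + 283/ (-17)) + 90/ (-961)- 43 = -5839567/ 98022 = -59.57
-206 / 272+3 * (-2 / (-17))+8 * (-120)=-130615 / 136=-960.40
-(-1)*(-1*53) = -53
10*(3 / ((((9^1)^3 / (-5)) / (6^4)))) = -800 / 3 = -266.67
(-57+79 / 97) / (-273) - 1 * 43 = -1133233 / 26481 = -42.79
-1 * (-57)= 57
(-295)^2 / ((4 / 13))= 1131325 / 4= 282831.25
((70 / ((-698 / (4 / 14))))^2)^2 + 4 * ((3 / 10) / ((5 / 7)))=623090561242 / 370887090025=1.68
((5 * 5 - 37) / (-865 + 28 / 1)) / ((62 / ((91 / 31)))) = 182 / 268119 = 0.00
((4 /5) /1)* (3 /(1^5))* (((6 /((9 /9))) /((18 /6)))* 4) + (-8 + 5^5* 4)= 62556 /5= 12511.20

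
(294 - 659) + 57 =-308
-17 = -17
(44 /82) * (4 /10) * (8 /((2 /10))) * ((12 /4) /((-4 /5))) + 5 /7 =-9035 /287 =-31.48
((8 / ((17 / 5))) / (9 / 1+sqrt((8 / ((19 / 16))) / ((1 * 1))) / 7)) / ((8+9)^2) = 0.00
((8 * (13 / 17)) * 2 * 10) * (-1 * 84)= -174720 / 17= -10277.65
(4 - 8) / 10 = -2 / 5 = -0.40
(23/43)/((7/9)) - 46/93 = 5405/27993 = 0.19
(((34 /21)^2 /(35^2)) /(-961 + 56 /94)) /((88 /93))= -421073 /178824919350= -0.00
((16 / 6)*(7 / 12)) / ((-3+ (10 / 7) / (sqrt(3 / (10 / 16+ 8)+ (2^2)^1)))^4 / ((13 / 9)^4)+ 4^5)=1704898062589176*sqrt(23) / 323002218085892603521+ 8628385666236016681 / 5814039925546066863378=0.00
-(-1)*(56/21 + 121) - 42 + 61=428/3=142.67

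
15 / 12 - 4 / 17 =1.01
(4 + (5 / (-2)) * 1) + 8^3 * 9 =9219 / 2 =4609.50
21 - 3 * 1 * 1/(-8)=171/8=21.38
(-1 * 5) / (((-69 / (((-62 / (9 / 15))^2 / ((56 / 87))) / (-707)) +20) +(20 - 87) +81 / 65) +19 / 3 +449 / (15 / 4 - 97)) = 50676292875 / 418533351853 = 0.12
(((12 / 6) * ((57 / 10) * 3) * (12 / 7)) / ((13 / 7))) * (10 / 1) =315.69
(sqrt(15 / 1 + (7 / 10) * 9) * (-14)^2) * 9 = 882 * sqrt(2130) / 5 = 8141.20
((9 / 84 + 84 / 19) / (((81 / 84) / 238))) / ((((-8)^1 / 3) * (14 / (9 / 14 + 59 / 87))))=-21964459 / 555408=-39.55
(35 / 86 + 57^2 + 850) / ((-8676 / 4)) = -352549 / 186534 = -1.89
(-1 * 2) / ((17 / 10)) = -20 / 17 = -1.18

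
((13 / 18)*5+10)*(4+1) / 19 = 3.58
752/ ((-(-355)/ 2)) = 1504/ 355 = 4.24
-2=-2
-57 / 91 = -0.63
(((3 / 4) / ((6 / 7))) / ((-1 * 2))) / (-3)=7 / 48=0.15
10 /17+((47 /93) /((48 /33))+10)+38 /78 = 3756385 /328848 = 11.42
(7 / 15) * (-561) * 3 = -3927 / 5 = -785.40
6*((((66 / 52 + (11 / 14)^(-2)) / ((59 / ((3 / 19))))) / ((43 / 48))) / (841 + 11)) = 327204 / 5383455649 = 0.00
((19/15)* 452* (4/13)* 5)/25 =34352/975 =35.23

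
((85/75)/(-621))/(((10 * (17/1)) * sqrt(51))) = -sqrt(51)/4750650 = -0.00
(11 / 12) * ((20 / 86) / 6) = 55 / 1548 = 0.04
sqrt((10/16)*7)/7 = sqrt(70)/28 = 0.30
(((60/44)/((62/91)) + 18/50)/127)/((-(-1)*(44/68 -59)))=-684471/2148027200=-0.00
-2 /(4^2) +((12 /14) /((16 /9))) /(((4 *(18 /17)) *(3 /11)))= 131 /448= 0.29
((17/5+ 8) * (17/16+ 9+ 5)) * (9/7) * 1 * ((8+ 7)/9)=41211/112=367.96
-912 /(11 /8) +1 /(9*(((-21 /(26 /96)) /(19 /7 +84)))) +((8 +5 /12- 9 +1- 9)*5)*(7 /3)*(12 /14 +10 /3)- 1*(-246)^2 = -61599.03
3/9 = 1/3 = 0.33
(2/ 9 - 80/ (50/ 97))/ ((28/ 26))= -45331/ 315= -143.91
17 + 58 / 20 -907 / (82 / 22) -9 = -95301 / 410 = -232.44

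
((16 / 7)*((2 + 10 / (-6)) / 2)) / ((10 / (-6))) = -8 / 35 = -0.23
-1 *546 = -546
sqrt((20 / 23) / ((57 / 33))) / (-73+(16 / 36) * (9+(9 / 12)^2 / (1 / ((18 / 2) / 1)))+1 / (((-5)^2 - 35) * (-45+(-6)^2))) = -360 * sqrt(24035) / 5249681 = -0.01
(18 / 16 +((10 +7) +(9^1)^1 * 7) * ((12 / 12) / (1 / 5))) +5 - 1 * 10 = 3169 / 8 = 396.12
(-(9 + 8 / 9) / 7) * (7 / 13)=-89 / 117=-0.76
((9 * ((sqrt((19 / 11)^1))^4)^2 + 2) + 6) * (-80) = -103201360 / 14641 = -7048.79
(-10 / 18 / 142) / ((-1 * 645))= 1 / 164862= 0.00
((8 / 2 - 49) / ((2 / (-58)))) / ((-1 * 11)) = -1305 / 11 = -118.64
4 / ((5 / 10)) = 8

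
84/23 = 3.65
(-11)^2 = 121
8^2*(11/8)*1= 88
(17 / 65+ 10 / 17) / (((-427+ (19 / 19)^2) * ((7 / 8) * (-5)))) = 1252 / 2745925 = 0.00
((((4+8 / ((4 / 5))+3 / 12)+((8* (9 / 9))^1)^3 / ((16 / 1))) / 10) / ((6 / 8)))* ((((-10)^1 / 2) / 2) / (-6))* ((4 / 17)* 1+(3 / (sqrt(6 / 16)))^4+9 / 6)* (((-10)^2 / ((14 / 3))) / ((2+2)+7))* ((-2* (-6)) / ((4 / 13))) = 112780.31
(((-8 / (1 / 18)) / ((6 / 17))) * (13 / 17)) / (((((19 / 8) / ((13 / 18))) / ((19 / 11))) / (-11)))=5408 / 3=1802.67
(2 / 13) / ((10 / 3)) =3 / 65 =0.05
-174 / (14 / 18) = -1566 / 7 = -223.71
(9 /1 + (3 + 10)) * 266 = 5852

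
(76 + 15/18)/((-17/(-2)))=461/51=9.04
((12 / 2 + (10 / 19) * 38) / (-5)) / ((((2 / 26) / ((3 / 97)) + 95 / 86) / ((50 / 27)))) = -290680 / 108423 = -2.68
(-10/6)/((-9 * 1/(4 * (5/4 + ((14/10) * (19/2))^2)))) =5938/45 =131.96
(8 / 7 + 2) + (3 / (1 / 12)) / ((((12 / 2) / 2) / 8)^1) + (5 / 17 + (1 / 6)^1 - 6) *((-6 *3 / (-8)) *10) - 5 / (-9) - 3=-119669 / 4284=-27.93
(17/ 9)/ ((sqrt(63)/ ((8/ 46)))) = 68 * sqrt(7)/ 4347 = 0.04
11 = 11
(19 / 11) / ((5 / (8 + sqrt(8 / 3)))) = 38 * sqrt(6) / 165 + 152 / 55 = 3.33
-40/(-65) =8/13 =0.62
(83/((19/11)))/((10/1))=913/190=4.81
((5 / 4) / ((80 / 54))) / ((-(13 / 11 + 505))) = -99 / 59392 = -0.00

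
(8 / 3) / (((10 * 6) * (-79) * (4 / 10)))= -1 / 711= -0.00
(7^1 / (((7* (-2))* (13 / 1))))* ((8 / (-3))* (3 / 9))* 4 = 16 / 117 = 0.14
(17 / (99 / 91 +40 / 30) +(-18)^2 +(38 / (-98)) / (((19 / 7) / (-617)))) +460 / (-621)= 52273204 / 124929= 418.42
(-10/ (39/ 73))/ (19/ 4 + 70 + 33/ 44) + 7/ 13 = 1711/ 5889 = 0.29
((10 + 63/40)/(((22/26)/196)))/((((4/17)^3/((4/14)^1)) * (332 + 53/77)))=1448996003/8197440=176.76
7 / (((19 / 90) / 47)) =29610 / 19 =1558.42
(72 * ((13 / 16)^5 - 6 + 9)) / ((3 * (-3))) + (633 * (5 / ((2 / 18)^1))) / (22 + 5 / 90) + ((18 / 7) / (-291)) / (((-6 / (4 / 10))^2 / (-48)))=1117097374699113 / 883304038400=1264.68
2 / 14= 0.14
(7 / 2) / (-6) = -7 / 12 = -0.58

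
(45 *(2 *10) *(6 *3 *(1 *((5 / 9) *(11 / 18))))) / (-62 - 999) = -5500 / 1061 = -5.18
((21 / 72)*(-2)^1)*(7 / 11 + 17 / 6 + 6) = -4375 / 792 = -5.52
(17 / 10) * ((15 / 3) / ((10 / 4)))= 17 / 5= 3.40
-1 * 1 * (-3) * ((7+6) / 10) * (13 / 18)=169 / 60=2.82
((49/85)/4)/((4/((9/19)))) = 0.02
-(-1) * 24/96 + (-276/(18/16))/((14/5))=-7339/84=-87.37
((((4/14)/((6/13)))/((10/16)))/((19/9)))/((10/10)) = 312/665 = 0.47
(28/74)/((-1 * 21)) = -2/111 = -0.02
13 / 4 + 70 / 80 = 33 / 8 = 4.12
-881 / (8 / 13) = -11453 / 8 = -1431.62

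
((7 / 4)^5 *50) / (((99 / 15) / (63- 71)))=-2100875 / 2112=-994.73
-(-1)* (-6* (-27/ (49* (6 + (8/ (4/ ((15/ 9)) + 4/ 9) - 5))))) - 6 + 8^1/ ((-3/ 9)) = -87078/ 2989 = -29.13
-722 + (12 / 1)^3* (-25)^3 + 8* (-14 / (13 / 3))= -351009722 / 13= -27000747.85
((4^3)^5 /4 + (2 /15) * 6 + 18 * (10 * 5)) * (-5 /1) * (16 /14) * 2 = -21474908544 /7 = -3067844077.71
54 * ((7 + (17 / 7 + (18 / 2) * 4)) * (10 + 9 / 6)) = 197478 / 7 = 28211.14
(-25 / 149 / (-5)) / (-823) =-5 / 122627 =-0.00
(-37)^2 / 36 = 1369 / 36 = 38.03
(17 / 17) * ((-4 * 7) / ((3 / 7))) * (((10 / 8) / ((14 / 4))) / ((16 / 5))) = -7.29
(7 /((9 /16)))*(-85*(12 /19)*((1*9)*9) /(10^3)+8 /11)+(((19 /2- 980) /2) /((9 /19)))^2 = 789556855489 /752400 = 1049384.44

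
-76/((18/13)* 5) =-494/45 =-10.98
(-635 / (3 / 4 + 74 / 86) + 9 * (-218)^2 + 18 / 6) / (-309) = -118368943 / 85593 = -1382.93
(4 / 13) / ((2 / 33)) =66 / 13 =5.08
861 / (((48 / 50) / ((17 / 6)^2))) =2073575 / 288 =7199.91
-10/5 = -2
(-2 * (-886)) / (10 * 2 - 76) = -443 / 14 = -31.64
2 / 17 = 0.12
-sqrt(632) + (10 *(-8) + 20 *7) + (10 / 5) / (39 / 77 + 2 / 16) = 24572 / 389 - 2 *sqrt(158) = 38.03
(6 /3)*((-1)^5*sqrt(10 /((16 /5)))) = -5*sqrt(2) /2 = -3.54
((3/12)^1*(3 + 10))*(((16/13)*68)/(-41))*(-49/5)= 13328/205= 65.01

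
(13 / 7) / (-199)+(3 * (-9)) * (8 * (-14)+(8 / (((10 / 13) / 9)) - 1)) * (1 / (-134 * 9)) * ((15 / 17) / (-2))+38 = 242324165 / 6346508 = 38.18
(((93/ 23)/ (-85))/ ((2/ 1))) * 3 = -279/ 3910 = -0.07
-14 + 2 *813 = 1612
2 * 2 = 4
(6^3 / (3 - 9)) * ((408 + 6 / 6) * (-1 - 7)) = 117792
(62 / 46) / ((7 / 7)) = 31 / 23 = 1.35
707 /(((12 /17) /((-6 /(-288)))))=12019 /576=20.87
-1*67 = -67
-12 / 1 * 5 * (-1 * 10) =600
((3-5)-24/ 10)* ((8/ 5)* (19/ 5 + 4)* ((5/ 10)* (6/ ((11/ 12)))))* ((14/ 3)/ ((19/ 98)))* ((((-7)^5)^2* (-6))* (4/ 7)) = 9949781621864448/ 2375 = 4189381735521.87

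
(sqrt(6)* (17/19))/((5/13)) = 5.70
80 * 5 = 400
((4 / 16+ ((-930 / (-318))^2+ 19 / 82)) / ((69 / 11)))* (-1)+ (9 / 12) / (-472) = -1.44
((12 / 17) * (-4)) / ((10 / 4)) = -1.13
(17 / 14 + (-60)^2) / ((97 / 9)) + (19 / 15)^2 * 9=11834063 / 33950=348.57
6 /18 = 0.33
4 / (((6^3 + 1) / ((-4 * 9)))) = -144 / 217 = -0.66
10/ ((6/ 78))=130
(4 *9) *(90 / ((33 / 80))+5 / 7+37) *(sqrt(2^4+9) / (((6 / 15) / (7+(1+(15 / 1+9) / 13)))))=1134950400 / 1001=1133816.58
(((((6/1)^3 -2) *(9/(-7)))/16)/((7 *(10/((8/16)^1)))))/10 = -963/78400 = -0.01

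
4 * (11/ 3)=44/ 3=14.67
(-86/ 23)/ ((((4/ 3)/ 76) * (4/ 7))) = -17157/ 46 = -372.98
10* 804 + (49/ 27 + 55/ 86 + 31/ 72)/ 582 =43461179435/ 5405616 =8040.00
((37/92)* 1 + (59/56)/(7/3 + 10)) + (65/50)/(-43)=4686191/10246040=0.46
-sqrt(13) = -3.61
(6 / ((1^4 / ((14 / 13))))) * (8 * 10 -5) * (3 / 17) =85.52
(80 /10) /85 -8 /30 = -44 /255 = -0.17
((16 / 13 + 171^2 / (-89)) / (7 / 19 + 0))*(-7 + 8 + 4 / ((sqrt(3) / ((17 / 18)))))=-244646014*sqrt(3) / 218673 -7195471 / 8099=-2826.22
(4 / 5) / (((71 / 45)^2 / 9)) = 14580 / 5041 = 2.89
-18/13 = -1.38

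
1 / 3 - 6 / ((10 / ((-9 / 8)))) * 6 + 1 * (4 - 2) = 383 / 60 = 6.38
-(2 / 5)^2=-4 / 25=-0.16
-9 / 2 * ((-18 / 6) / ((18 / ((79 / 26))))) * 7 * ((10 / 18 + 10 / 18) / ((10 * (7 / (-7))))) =-553 / 312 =-1.77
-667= -667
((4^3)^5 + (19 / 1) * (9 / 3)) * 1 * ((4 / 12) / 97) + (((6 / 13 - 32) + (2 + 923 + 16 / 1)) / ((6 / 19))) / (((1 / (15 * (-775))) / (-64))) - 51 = 8119759959520 / 3783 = 2146381168.26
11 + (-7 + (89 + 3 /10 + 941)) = 10343 /10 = 1034.30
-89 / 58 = -1.53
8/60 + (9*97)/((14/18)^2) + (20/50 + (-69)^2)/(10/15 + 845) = 2701730728/1864695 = 1448.89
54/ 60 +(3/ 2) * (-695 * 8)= -83391/ 10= -8339.10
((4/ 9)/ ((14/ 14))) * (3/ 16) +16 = 193/ 12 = 16.08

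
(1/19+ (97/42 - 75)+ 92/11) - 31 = -836317/8778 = -95.27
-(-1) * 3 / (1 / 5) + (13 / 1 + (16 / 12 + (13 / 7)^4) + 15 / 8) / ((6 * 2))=11991773 / 691488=17.34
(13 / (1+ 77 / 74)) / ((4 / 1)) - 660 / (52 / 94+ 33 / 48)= -530.37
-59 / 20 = -2.95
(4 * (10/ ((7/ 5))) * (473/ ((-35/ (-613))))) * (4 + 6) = 115979600/ 49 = 2366930.61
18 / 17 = 1.06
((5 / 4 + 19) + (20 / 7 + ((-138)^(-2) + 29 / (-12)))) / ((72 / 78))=35856769 / 1599696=22.41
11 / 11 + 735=736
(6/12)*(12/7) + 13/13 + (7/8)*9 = 545/56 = 9.73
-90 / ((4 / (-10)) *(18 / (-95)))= -2375 / 2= -1187.50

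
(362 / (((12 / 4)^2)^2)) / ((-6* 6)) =-181 / 1458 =-0.12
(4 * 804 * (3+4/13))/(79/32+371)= 4425216/155363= 28.48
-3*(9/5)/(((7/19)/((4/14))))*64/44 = -16416/2695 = -6.09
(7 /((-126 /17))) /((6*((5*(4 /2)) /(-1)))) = 17 /1080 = 0.02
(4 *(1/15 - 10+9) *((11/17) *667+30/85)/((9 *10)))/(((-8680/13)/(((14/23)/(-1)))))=-668213/40908375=-0.02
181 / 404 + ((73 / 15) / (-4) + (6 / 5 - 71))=-213823 / 3030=-70.57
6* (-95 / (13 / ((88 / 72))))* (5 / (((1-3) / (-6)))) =-10450 / 13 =-803.85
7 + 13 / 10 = 83 / 10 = 8.30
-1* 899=-899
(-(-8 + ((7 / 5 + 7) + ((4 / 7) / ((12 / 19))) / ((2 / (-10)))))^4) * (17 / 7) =-702.34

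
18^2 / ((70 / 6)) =972 / 35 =27.77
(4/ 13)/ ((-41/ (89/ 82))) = -178/ 21853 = -0.01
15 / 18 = 5 / 6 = 0.83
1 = 1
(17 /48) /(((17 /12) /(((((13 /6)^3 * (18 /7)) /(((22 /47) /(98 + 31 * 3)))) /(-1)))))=-19722469 /7392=-2668.08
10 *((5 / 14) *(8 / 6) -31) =-6410 / 21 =-305.24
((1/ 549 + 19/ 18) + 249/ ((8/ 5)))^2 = 5846284521/ 238144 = 24549.37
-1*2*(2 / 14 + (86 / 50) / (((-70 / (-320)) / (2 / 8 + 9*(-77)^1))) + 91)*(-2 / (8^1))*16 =-7498192 / 175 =-42846.81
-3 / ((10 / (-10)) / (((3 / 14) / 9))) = 1 / 14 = 0.07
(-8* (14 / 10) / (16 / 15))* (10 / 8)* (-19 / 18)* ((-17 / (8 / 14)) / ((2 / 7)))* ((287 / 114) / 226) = -8367485 / 520704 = -16.07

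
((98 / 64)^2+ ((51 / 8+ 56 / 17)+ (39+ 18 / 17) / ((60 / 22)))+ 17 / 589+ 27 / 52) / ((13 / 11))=23.06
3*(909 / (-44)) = -2727 / 44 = -61.98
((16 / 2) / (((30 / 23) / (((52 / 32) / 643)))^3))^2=714540961348201 / 211034429104980262588416000000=0.00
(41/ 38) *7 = 287/ 38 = 7.55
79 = 79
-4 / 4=-1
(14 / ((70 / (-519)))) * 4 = -2076 / 5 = -415.20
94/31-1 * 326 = -10012/31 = -322.97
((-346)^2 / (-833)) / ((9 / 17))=-271.46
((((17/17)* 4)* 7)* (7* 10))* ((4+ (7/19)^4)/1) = 1026422600/130321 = 7876.11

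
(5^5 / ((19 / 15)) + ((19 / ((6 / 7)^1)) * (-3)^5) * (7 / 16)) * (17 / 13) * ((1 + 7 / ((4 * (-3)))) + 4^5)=246344603 / 1664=148043.63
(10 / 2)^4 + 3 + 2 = 630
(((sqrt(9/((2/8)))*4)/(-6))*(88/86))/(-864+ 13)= 176/36593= 0.00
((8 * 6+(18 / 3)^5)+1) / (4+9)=7825 / 13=601.92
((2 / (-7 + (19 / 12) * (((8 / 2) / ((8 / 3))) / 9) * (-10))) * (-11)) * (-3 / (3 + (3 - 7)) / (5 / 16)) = 38016 / 1735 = 21.91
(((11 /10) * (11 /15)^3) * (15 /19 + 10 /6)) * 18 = 409948 /21375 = 19.18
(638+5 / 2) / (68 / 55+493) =23485 / 18122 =1.30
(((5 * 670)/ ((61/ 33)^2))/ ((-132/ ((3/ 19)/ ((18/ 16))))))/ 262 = -36850/ 9261569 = -0.00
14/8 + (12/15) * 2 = 67/20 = 3.35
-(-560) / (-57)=-560 / 57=-9.82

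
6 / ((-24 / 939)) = -939 / 4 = -234.75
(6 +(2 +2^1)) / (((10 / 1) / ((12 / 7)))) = 12 / 7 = 1.71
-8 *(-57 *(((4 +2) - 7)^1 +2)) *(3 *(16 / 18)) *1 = 1216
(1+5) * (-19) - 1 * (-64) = -50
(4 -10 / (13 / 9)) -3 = -77 / 13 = -5.92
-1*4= -4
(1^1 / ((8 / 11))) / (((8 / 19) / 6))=627 / 32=19.59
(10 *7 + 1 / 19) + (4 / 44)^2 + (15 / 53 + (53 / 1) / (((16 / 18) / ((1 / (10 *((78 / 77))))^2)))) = 4673591091739 / 65894857600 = 70.92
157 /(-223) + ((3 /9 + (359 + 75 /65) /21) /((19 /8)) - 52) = -17482593 /385567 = -45.34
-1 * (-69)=69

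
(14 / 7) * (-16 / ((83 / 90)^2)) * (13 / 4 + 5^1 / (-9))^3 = -736.01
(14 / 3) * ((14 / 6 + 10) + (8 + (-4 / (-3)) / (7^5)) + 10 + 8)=3865618 / 21609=178.89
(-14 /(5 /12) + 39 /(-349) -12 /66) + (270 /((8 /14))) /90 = -2199253 /76780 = -28.64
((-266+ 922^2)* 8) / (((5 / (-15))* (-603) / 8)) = 270588.82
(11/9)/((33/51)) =17/9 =1.89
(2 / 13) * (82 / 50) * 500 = 1640 / 13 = 126.15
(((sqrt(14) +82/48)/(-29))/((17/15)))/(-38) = 205/149872 +15 *sqrt(14)/18734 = 0.00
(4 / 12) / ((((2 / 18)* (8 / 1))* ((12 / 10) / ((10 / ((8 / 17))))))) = 425 / 64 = 6.64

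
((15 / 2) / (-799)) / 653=-15 / 1043494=-0.00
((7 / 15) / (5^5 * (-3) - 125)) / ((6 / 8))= -7 / 106875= -0.00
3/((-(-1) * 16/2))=3/8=0.38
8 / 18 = 4 / 9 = 0.44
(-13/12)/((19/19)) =-1.08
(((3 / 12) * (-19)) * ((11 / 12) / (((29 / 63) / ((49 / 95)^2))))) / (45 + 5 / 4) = -554631 / 10193500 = -0.05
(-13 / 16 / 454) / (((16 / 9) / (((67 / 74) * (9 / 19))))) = -0.00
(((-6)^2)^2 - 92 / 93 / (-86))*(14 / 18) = 36279250 / 35991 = 1008.01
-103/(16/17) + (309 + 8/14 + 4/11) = 247013/1232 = 200.50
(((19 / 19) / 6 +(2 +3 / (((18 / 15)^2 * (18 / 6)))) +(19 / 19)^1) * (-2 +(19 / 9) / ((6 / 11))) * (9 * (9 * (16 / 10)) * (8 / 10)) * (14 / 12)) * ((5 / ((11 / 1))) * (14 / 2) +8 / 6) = 29285354 / 7425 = 3944.16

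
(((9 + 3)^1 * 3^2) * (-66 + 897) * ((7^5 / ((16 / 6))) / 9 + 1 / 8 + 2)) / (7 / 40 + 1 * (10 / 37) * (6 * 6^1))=93299926680 / 14659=6364685.63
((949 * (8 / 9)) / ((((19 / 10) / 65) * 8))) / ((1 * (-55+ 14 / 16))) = -4934800 / 74043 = -66.65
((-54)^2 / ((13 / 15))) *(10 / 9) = 48600 / 13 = 3738.46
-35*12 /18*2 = -140 /3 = -46.67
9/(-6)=-3/2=-1.50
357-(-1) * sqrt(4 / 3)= 2 * sqrt(3) / 3+357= 358.15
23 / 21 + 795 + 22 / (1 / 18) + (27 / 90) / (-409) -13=101272427 / 85890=1179.09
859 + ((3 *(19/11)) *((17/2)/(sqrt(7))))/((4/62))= 30039 *sqrt(7)/308 + 859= 1117.04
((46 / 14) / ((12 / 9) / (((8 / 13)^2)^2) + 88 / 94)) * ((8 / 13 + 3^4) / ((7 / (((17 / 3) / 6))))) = 9982974464 / 2823569385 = 3.54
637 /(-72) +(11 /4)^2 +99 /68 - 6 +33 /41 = -504245 /100368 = -5.02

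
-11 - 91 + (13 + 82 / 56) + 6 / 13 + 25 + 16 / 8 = -21867 / 364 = -60.07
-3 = -3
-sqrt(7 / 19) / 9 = -sqrt(133) / 171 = -0.07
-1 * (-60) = 60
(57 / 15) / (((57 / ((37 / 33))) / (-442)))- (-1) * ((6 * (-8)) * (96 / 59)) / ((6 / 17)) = -7427606 / 29205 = -254.33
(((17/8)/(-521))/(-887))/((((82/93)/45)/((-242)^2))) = 1041633945/75788828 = 13.74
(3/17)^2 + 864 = 249705/289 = 864.03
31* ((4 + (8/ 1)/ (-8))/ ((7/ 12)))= 1116/ 7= 159.43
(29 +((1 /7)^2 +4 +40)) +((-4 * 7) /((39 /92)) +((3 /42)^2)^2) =10441351 /1498224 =6.97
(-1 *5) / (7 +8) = -1 / 3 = -0.33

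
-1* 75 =-75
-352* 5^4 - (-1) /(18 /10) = -1979995 /9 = -219999.44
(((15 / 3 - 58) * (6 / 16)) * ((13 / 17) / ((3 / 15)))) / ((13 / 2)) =-795 / 68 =-11.69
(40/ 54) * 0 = 0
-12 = -12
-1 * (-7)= 7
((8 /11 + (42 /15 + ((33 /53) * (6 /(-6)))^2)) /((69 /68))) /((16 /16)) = 41129188 /10660155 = 3.86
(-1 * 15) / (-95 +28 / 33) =495 / 3107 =0.16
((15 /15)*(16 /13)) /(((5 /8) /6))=768 /65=11.82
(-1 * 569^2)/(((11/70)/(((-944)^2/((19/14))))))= -1352845841368.80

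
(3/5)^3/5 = 27/625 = 0.04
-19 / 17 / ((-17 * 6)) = 19 / 1734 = 0.01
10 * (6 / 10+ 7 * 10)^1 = 706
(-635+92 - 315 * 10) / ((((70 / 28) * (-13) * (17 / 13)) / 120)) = 177264 / 17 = 10427.29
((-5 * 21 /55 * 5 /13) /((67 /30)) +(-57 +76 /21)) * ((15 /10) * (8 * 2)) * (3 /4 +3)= -324193530 /67067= -4833.88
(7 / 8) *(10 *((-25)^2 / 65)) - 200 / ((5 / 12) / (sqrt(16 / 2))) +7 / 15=-1273.04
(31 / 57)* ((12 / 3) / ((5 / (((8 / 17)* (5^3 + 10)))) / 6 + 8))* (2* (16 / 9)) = 6144 / 6365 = 0.97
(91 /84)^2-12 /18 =73 /144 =0.51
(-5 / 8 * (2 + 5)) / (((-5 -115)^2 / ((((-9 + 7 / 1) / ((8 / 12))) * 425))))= 595 / 1536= 0.39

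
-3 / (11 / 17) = -51 / 11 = -4.64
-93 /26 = -3.58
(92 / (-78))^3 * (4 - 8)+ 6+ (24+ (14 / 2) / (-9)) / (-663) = 1403785 / 112047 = 12.53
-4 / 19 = -0.21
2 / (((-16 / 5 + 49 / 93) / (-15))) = 13950 / 1243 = 11.22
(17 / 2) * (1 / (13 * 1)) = 17 / 26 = 0.65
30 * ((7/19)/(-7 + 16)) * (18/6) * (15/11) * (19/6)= 175/11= 15.91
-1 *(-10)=10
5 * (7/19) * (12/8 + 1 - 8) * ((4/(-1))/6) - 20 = -755/57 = -13.25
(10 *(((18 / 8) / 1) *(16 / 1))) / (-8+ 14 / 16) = -960 / 19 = -50.53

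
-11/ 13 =-0.85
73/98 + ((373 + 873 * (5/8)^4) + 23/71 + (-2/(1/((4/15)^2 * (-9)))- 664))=-55376125337/356249600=-155.44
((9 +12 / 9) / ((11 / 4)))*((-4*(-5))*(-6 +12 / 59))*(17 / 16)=-300390 / 649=-462.85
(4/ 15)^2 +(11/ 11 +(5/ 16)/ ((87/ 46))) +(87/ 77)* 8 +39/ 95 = 816061751/ 76368600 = 10.69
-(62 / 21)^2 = -3844 / 441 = -8.72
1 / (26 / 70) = 35 / 13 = 2.69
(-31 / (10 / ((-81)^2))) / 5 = -203391 / 50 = -4067.82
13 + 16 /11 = 159 /11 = 14.45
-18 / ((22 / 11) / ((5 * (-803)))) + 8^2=36199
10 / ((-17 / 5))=-2.94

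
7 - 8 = -1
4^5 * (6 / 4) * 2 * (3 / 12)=768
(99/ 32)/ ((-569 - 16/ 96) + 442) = -297/ 12208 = -0.02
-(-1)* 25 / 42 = 0.60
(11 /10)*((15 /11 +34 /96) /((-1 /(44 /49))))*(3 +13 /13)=-9977 /1470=-6.79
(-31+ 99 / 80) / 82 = -2381 / 6560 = -0.36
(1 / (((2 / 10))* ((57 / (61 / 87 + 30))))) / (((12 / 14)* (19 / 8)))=373940 / 282663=1.32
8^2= 64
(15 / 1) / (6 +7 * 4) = 15 / 34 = 0.44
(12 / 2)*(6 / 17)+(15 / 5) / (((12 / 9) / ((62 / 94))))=11511 / 3196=3.60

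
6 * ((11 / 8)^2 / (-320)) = -363 / 10240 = -0.04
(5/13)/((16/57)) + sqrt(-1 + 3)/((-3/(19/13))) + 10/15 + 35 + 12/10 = 119299/3120 -19*sqrt(2)/39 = 37.55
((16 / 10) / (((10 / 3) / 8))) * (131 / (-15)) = -4192 / 125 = -33.54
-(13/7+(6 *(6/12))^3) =-202/7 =-28.86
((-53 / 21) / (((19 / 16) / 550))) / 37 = -31.59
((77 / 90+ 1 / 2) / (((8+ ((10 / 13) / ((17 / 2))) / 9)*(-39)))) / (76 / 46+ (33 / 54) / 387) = -27691011 / 10553396630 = -0.00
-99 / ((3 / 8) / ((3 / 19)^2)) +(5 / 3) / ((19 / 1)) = -7033 / 1083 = -6.49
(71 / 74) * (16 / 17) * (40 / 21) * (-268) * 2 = -12177920 / 13209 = -921.94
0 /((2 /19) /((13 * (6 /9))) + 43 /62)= 0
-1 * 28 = -28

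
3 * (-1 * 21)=-63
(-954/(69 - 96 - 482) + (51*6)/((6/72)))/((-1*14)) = -935001/3563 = -262.42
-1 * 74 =-74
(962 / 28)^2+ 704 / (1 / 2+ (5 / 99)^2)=4983899579 / 1930796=2581.27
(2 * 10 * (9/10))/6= 3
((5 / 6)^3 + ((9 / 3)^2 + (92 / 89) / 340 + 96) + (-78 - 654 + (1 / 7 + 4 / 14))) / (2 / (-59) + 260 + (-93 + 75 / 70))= -422454472051 / 113401558980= -3.73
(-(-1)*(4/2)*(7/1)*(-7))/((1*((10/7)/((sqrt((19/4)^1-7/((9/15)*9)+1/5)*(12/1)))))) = -686*sqrt(29595)/75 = -1573.52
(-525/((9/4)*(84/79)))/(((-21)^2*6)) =-1975/23814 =-0.08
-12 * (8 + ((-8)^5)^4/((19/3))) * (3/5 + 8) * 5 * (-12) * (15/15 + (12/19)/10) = 432616731365451165420672/361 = 1198384297411222064877.21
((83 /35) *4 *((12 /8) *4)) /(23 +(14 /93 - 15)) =92628 /13265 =6.98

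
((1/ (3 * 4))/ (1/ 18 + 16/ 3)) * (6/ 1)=9/ 97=0.09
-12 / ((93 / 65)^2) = -16900 / 2883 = -5.86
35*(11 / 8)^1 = 385 / 8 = 48.12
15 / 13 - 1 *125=-1610 / 13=-123.85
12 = 12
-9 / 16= -0.56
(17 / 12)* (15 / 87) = 85 / 348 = 0.24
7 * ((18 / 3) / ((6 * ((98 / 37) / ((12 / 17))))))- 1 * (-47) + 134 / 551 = 3220011 / 65569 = 49.11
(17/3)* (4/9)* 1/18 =34/243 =0.14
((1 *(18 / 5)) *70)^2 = 63504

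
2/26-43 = -42.92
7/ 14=1/ 2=0.50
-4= -4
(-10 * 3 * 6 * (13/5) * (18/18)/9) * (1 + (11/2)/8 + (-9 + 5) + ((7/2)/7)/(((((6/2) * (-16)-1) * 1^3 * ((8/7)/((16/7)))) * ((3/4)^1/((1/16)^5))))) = 1158463501/9633792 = 120.25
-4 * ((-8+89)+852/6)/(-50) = 446/25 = 17.84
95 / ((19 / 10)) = 50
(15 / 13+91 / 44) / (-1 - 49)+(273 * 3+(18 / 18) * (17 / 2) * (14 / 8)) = 11923491 / 14300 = 833.81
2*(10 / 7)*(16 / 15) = 64 / 21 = 3.05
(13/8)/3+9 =229/24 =9.54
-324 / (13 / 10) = -3240 / 13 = -249.23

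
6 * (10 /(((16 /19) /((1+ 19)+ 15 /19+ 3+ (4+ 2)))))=4245 /2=2122.50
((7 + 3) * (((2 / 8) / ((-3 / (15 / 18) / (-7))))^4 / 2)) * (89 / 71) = 667778125 / 1908043776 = 0.35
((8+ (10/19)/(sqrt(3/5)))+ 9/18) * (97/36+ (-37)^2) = 12995 * sqrt(15)/54+ 839477/72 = 12591.43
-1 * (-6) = 6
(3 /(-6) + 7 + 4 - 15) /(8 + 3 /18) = -27 /49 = -0.55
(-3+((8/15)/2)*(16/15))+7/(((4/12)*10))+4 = 3.38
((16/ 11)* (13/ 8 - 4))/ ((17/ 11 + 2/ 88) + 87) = -152/ 3897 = -0.04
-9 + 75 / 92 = -753 / 92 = -8.18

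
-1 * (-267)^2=-71289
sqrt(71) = 8.43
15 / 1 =15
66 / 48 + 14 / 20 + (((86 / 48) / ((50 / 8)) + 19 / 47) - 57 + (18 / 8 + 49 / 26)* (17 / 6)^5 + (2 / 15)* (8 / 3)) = 333092955857 / 475113600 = 701.08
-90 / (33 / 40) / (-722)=600 / 3971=0.15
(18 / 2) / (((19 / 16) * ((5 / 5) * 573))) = 48 / 3629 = 0.01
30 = 30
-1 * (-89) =89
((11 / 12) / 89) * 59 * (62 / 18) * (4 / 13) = 20119 / 31239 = 0.64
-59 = -59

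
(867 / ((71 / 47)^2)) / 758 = 0.50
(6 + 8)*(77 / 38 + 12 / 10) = 4291 / 95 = 45.17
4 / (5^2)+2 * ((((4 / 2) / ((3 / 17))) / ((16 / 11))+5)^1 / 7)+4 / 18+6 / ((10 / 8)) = 55673 / 6300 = 8.84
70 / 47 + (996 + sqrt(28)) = 2 * sqrt(7) + 46882 / 47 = 1002.78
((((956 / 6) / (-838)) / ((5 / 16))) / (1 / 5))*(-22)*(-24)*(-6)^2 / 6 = -4038144 / 419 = -9637.58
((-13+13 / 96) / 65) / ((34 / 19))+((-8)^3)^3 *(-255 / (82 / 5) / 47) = 279280247726753 / 6289728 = 44402595.43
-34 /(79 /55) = -1870 /79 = -23.67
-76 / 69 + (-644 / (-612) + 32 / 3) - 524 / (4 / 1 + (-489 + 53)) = 499577 / 42228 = 11.83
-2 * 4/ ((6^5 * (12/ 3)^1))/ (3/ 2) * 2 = -1/ 2916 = -0.00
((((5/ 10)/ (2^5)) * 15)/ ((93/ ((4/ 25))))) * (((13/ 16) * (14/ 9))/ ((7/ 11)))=143/ 178560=0.00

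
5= 5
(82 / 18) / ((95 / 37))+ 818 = 700907 / 855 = 819.77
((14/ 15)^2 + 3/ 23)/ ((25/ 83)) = 3.33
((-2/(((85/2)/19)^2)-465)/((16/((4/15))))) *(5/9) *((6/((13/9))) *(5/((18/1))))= -3362513/676260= -4.97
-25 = -25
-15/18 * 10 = -25/3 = -8.33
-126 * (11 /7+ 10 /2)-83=-911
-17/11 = -1.55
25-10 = 15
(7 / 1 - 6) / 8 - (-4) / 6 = 19 / 24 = 0.79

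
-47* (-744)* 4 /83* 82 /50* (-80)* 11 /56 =-43430.14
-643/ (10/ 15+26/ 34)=-449.22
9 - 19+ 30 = 20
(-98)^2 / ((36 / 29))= 69629 / 9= 7736.56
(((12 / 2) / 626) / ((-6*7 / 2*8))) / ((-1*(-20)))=-1 / 350560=-0.00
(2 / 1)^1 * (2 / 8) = 0.50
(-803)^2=644809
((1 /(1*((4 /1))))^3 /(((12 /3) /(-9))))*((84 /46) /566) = -189 /1666304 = -0.00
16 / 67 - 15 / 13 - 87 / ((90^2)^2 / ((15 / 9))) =-10458259259 / 11429262000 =-0.92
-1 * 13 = -13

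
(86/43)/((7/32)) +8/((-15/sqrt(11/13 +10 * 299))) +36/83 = 5564/581 -8 * sqrt(505453)/195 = -19.59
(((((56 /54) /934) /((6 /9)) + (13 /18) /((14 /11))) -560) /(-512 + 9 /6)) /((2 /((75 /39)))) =1645901575 /1562019732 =1.05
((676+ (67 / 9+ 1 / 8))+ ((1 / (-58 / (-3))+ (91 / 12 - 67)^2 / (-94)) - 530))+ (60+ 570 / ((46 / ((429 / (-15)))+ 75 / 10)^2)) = 4767316418739 / 24767127520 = 192.49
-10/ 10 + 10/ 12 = -1/ 6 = -0.17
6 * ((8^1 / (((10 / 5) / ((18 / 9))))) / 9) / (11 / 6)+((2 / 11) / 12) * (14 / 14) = 193 / 66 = 2.92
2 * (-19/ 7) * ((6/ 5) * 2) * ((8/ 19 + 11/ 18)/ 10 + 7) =-48586/ 525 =-92.54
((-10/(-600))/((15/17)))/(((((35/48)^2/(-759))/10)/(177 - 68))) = -180022656/6125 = -29391.45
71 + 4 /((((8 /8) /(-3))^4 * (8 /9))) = 871 /2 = 435.50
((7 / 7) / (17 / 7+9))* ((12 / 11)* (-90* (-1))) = 189 / 22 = 8.59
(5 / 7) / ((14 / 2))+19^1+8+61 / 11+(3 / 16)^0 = 33.65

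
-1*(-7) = 7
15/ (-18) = -5/ 6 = -0.83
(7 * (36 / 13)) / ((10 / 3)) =378 / 65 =5.82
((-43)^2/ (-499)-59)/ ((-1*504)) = 745/ 5988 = 0.12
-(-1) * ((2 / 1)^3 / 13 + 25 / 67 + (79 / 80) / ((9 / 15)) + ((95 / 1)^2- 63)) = 374793433 / 41808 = 8964.63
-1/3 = -0.33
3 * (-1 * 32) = -96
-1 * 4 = -4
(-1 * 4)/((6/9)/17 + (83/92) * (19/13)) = -243984/82819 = -2.95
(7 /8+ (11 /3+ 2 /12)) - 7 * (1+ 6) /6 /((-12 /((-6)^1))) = 5 /8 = 0.62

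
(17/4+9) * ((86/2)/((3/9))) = 6837/4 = 1709.25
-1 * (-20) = 20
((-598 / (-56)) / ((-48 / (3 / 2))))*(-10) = 1495 / 448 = 3.34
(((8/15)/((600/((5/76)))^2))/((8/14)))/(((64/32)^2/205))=287/499046400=0.00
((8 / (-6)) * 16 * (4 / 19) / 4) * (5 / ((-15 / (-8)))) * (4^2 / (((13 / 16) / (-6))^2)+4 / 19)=-1434798080 / 549081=-2613.09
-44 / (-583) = 4 / 53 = 0.08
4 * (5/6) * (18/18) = 10/3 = 3.33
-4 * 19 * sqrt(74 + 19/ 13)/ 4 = -57 * sqrt(1417)/ 13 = -165.05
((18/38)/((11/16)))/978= 24/34067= 0.00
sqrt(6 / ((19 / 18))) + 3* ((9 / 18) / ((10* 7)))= 3 / 140 + 6* sqrt(57) / 19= 2.41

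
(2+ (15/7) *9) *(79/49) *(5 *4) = 235420/343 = 686.36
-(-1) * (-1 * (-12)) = 12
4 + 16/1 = 20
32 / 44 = 8 / 11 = 0.73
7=7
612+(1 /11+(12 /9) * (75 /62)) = 209273 /341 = 613.70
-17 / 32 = -0.53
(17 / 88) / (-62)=-0.00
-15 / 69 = -0.22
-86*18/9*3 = -516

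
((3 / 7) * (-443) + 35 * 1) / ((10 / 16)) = -8672 / 35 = -247.77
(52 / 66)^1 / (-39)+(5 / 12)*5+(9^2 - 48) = 35.06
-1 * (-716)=716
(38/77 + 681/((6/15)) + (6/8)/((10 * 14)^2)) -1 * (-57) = 1517818433/862400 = 1759.99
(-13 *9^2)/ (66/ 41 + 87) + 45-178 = -175454/ 1211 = -144.88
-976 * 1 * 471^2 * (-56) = 12124941696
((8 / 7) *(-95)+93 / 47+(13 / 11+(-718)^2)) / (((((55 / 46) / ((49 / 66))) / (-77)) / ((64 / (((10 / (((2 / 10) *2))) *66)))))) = -67270174655936 / 70376625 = -955859.63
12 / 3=4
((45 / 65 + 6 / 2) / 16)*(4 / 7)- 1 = -79 / 91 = -0.87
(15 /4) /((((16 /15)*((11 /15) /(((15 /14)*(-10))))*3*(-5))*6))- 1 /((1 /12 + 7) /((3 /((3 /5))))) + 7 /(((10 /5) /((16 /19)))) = 8952619 /3183488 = 2.81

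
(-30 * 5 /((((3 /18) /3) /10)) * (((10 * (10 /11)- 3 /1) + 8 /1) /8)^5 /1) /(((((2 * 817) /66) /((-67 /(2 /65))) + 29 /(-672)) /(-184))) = -70570801298689453125 /45686713424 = -1544667935.37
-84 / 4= -21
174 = 174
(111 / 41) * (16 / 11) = 1776 / 451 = 3.94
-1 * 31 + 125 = 94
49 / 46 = 1.07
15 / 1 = 15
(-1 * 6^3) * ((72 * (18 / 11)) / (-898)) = 139968 / 4939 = 28.34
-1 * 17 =-17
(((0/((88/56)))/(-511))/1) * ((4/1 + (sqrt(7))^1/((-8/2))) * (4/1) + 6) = 0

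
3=3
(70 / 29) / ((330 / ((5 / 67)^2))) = 175 / 4295973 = 0.00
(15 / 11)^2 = 1.86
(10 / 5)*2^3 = 16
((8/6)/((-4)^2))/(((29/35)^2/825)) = 336875/3364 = 100.14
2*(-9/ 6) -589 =-592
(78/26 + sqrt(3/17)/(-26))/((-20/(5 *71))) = -213/4 + 71 *sqrt(51)/1768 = -52.96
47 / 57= 0.82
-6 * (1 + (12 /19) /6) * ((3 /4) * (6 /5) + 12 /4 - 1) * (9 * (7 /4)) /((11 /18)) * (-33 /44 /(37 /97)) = 301449519 /309320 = 974.56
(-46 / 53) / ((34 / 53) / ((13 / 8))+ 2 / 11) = -1.51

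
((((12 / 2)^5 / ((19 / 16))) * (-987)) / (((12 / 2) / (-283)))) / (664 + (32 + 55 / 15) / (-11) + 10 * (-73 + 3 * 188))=191136008448 / 3492865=54721.84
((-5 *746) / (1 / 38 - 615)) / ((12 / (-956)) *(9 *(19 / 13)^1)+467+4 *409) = 110096545 / 38170387113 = 0.00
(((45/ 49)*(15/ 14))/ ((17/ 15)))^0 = 1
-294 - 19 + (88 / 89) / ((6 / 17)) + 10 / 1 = -80153 / 267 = -300.20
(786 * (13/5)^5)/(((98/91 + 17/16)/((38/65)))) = 177436469184/6953125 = 25518.95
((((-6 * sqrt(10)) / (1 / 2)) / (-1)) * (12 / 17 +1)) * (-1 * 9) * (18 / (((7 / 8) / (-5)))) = 2255040 * sqrt(10) / 119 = 59924.90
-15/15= -1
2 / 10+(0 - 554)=-2769 / 5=-553.80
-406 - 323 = -729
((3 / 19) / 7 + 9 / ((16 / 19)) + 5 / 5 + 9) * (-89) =-3922319 / 2128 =-1843.20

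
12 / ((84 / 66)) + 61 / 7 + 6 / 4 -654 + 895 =3649 / 14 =260.64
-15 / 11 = -1.36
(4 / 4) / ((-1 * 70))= -1 / 70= -0.01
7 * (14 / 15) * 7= 686 / 15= 45.73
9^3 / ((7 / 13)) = 9477 / 7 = 1353.86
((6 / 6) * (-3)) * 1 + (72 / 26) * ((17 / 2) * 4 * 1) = 1185 / 13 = 91.15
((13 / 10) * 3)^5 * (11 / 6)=330822063 / 200000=1654.11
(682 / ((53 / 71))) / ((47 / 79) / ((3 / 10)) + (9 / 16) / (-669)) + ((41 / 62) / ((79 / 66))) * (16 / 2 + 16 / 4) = 101720203238940 / 217572091453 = 467.52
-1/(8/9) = -9/8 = -1.12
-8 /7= -1.14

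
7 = 7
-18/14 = -1.29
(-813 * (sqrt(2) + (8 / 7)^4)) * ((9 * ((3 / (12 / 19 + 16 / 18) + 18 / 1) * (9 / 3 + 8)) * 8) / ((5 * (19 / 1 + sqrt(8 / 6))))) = -195168112533504 / 841970675 - 47648464974 * sqrt(2) / 350675 + 1671875964 * sqrt(6) / 350675 + 6848003948544 * sqrt(3) / 841970675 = -398191.99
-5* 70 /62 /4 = -175 /124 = -1.41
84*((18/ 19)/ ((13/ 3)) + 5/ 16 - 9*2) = -1449777/ 988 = -1467.39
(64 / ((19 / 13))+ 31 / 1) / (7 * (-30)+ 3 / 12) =-5684 / 15941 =-0.36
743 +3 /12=2973 /4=743.25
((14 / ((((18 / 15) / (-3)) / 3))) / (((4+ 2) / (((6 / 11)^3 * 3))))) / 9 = -1260 / 1331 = -0.95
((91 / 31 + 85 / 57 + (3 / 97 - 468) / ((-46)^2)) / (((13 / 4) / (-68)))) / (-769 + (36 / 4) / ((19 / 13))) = 51859238242 / 449585160999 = 0.12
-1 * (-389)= 389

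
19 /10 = 1.90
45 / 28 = 1.61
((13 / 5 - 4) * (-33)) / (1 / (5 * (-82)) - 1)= -6314 / 137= -46.09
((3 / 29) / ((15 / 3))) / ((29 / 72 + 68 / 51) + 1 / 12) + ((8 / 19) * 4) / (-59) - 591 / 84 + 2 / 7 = -6.77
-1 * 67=-67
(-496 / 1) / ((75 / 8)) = -52.91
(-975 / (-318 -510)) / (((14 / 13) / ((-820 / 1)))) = -896.61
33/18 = 1.83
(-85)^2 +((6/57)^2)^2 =941569241/130321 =7225.00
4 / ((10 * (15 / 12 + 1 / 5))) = 8 / 29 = 0.28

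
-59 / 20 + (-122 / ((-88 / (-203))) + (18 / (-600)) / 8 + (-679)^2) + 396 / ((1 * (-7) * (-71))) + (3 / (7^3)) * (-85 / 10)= 98743246137871 / 214306400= 460757.34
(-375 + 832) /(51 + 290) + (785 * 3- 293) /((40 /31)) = 1599.39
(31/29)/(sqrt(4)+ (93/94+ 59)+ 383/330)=240405/14202112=0.02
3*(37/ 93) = 37/ 31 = 1.19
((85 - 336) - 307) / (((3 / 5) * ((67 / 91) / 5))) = -423150 / 67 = -6315.67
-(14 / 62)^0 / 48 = -1 / 48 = -0.02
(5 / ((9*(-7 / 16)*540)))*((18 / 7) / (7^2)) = -8 / 64827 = -0.00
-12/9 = -4/3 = -1.33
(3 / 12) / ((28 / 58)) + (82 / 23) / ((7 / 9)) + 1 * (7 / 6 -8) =-1.73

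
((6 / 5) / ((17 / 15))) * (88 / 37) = 1584 / 629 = 2.52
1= 1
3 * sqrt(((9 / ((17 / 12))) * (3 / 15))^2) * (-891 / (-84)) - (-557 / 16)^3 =102919709807 / 2437120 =42230.05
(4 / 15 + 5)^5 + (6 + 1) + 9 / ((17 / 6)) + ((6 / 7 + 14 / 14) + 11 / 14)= 734656276087 / 180731250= 4064.91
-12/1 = -12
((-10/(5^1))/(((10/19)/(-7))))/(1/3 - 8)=-399/115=-3.47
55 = 55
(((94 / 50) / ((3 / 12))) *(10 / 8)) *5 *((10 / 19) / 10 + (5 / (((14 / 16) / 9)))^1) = 321809 / 133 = 2419.62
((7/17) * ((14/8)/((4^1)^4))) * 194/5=4753/43520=0.11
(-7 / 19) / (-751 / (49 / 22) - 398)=0.00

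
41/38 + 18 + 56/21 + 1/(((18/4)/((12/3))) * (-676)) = 1256777/57798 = 21.74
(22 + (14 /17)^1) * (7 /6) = 1358 /51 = 26.63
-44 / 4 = -11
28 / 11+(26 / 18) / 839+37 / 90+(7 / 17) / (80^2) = 8911577489 / 3012345600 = 2.96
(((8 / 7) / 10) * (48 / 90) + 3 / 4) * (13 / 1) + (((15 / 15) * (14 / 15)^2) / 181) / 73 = 877573309 / 83241900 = 10.54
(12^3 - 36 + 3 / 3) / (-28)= -1693 / 28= -60.46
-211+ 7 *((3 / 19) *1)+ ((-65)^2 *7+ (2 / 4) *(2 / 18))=10042885 / 342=29365.16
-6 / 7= -0.86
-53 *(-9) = 477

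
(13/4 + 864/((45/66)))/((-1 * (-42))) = 25409/840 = 30.25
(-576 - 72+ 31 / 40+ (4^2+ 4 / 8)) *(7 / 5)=-176603 / 200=-883.02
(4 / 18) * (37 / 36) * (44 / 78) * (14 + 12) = 814 / 243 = 3.35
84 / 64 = 21 / 16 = 1.31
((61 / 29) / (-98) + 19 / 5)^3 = 154793603403557 / 2869341461000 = 53.95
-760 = -760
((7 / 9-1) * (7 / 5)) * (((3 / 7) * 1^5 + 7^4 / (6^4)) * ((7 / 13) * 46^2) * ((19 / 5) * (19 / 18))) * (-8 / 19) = 1365.68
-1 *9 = -9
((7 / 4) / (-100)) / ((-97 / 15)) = 21 / 7760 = 0.00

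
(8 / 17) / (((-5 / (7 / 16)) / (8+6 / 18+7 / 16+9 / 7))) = -3379 / 8160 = -0.41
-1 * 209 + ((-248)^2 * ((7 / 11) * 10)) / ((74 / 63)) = 135531257 / 407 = 333000.63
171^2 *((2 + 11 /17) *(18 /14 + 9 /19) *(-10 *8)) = -1296453600 /119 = -10894568.07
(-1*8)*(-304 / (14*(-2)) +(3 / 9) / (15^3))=-6156056 / 70875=-86.86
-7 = -7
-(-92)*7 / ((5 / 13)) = 8372 / 5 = 1674.40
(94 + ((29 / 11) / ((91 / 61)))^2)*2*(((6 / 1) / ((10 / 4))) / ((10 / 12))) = 559.43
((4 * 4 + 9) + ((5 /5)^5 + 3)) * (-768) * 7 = -155904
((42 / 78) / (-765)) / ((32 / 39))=-0.00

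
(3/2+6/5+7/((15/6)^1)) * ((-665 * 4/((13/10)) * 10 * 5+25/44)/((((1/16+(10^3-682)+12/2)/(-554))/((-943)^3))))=-10874435953932483860/13481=-806649058225093.38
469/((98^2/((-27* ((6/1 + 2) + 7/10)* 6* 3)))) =-1416447/6860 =-206.48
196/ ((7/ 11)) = 308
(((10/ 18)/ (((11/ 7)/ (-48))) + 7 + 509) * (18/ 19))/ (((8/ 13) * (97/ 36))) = 5780268/ 20273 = 285.12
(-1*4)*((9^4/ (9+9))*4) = -5832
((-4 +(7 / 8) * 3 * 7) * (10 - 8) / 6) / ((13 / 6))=115 / 52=2.21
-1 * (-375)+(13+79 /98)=38103 /98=388.81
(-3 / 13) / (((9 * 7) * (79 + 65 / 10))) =-2 / 46683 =-0.00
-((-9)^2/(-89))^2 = -6561/7921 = -0.83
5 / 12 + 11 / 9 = 59 / 36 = 1.64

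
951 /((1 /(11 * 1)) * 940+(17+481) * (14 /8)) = 20922 /21053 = 0.99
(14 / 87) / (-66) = -7 / 2871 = -0.00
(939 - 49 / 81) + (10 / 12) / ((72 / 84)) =304355 / 324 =939.37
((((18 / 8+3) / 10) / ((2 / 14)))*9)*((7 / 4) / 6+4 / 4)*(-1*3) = -128.17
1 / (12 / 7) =7 / 12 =0.58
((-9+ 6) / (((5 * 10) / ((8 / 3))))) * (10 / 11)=-8 / 55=-0.15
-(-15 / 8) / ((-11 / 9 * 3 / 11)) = -45 / 8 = -5.62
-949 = -949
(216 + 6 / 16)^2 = 2996361 / 64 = 46818.14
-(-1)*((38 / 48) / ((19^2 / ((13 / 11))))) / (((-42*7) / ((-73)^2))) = -0.05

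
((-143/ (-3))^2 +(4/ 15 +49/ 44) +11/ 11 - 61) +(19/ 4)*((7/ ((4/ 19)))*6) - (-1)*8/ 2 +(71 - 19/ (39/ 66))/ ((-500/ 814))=798422593/ 257400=3101.87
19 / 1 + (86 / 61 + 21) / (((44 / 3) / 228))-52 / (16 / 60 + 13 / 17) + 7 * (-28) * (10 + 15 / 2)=-549368772 / 176473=-3113.05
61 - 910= -849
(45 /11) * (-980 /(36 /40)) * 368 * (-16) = 288512000 /11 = 26228363.64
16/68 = 4/17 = 0.24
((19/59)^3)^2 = 47045881/42180533641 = 0.00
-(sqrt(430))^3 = -430 * sqrt(430) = -8916.67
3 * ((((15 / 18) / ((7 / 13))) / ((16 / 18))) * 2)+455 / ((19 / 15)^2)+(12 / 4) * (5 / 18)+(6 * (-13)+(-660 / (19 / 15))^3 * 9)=-1467091838101531 / 1152312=-1273172403.05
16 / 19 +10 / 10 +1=54 / 19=2.84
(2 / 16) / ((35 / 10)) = 1 / 28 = 0.04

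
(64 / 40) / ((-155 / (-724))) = 5792 / 775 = 7.47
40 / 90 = 4 / 9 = 0.44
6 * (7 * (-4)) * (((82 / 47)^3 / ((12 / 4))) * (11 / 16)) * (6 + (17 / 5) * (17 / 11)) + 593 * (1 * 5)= 344637203 / 519115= 663.89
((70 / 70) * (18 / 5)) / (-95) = -18 / 475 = -0.04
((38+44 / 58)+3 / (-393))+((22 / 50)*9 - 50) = -692274 / 94975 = -7.29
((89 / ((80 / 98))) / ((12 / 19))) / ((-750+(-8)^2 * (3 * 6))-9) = 82859 / 188640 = 0.44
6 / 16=3 / 8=0.38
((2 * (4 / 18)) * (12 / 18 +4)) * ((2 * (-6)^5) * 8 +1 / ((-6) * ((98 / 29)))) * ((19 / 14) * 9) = -1389976103 / 441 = -3151873.25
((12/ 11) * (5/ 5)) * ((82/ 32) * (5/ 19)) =615/ 836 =0.74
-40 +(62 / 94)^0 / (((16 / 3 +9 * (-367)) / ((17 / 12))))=-1582897 / 39572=-40.00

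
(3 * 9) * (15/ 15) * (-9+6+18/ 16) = -405/ 8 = -50.62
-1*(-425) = 425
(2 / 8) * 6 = 3 / 2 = 1.50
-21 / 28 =-3 / 4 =-0.75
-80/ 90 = -8/ 9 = -0.89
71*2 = 142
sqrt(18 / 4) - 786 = -786 + 3 * sqrt(2) / 2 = -783.88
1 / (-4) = -1 / 4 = -0.25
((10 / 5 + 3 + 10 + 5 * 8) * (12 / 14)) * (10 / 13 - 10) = -39600 / 91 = -435.16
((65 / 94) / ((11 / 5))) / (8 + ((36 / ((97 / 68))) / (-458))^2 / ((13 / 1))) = 2084688384025 / 53061679306768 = 0.04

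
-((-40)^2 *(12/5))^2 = -14745600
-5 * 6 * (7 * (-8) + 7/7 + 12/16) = 3255/2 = 1627.50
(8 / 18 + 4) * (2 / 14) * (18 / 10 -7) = -208 / 63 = -3.30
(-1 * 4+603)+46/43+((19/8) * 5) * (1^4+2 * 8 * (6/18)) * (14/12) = 4258937/6192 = 687.81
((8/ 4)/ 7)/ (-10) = -1/ 35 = -0.03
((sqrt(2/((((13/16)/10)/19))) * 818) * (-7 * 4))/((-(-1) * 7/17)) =-444992 * sqrt(1235)/13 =-1202935.47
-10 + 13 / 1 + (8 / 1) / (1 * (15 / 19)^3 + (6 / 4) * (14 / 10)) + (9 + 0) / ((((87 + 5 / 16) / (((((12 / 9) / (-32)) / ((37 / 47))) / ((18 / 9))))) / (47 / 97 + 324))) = 4636380372196 / 891404355237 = 5.20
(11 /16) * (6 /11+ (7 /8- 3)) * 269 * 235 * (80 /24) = -43934425 /192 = -228825.13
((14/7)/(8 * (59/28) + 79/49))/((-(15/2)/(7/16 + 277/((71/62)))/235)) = -633972143/771060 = -822.21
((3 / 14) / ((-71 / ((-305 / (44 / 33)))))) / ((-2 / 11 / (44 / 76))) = -332145 / 151088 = -2.20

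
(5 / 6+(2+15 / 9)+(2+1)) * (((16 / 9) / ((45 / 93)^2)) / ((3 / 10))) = 15376 / 81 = 189.83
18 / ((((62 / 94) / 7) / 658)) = 3896676 / 31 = 125699.23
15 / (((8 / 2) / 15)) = 225 / 4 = 56.25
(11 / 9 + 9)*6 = 184 / 3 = 61.33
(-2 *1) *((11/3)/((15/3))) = -22/15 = -1.47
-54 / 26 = -27 / 13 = -2.08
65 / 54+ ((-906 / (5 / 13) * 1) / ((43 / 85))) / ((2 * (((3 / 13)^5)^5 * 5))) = -470958917212241077778040192578281 / 121444700686830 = -3877970092961939704.48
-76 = -76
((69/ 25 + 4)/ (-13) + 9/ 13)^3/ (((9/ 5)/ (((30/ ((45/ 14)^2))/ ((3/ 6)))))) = 137682944/ 8341734375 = 0.02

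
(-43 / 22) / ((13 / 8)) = -172 / 143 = -1.20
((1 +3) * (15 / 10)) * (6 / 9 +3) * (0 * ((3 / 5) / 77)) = 0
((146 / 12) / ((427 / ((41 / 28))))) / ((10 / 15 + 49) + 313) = 2993 / 26016256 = 0.00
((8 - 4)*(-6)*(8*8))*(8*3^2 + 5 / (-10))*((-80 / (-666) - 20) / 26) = 9320960 / 111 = 83972.61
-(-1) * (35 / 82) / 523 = 35 / 42886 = 0.00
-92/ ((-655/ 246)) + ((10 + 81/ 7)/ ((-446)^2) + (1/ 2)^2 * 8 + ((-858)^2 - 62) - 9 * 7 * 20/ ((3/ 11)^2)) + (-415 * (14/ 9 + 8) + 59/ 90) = 130462889642483/ 182405972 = 715233.65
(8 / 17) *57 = 456 / 17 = 26.82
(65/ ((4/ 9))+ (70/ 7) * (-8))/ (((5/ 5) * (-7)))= -265/ 28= -9.46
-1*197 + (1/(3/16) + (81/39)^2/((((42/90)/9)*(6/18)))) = 205510/3549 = 57.91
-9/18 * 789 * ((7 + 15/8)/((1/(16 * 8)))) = -448152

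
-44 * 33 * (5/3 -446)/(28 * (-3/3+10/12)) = -967758/7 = -138251.14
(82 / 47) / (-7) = -82 / 329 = -0.25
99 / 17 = 5.82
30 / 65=6 / 13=0.46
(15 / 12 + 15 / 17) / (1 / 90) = 6525 / 34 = 191.91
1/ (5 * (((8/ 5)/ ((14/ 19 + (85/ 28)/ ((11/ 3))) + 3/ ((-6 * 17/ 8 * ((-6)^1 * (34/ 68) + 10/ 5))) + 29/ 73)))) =15957657/ 58098656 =0.27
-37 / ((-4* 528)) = 37 / 2112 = 0.02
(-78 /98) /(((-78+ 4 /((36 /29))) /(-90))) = -31590 /32977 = -0.96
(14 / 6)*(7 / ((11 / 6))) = 98 / 11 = 8.91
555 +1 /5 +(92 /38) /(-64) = 1687693 /3040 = 555.16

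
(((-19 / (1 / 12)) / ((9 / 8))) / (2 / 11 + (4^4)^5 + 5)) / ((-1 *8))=836 / 36283883716779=0.00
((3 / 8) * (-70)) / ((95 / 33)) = -693 / 76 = -9.12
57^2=3249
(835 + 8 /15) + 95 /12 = 16869 /20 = 843.45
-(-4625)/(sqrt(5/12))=1850*sqrt(15)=7165.02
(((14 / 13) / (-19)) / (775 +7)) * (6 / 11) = -0.00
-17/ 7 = -2.43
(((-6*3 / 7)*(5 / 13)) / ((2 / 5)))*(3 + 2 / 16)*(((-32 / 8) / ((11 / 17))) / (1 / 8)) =382.12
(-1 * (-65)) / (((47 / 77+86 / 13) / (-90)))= -1951950 / 2411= -809.60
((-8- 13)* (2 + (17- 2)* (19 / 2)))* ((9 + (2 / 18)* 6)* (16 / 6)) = -234668 / 3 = -78222.67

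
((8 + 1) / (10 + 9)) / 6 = 3 / 38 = 0.08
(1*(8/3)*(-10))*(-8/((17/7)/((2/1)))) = 175.69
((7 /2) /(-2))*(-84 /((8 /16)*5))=294 /5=58.80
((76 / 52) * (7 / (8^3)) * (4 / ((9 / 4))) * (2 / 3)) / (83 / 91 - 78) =-931 / 3030480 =-0.00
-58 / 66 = -29 / 33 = -0.88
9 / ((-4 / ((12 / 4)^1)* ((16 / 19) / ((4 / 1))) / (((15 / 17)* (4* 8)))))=-15390 / 17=-905.29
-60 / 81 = -20 / 27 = -0.74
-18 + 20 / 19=-322 / 19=-16.95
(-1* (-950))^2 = 902500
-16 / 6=-8 / 3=-2.67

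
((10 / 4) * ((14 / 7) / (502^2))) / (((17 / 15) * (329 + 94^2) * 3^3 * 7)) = 5 / 494719888572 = 0.00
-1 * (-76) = 76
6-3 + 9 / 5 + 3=39 / 5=7.80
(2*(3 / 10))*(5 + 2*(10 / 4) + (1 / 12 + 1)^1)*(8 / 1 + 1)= 1197 / 20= 59.85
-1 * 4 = -4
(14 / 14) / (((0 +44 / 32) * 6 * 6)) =2 / 99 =0.02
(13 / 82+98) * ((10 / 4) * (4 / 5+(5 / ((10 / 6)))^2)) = 394401 / 164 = 2404.88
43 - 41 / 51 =2152 / 51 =42.20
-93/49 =-1.90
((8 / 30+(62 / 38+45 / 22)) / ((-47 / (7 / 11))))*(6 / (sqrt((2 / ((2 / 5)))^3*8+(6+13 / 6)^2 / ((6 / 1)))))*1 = -1038534*sqrt(1310406) / 117994416265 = -0.01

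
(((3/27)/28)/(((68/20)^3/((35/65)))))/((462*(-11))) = -125/11684961288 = -0.00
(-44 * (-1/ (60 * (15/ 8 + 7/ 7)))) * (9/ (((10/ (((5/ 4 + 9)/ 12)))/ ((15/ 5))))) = 1353/ 2300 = 0.59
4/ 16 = 1/ 4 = 0.25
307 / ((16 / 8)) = 307 / 2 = 153.50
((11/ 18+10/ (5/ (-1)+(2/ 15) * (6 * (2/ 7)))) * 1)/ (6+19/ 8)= -17852/ 100701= -0.18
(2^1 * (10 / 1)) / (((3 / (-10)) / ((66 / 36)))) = -1100 / 9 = -122.22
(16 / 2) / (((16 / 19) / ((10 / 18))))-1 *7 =-31 / 18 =-1.72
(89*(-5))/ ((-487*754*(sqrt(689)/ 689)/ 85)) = 37825*sqrt(689)/ 367198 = 2.70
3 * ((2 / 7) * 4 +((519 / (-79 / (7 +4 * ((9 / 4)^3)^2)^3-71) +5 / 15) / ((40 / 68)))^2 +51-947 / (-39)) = 210317389425380010809400041944223276390899 / 322939109976586549564496812138300220625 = 651.26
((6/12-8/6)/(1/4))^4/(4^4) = 625/1296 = 0.48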